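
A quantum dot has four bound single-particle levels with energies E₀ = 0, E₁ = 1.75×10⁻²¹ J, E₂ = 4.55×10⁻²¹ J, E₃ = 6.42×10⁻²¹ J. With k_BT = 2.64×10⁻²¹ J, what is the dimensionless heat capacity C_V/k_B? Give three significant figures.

Eᵢ/kT = 0, 0.66288, 1.7235, 2.4318.
Z = Σ e^(−Eᵢ/kT) = e^(−0) + e^(−0.66288) + e^(−1.7235) + e^(−2.4318) = 1.0000 + 0.51536 + 0.17844 + 0.087879 = 1.7817.
⟨E⟩ = 1.2785, ⟨E²⟩ = 4.9921.
C_V/k_B = (⟨E²⟩ − ⟨E⟩²)/(kT)² = (4.9921 − 1.6346)/6.9696 = 0.482.

0.482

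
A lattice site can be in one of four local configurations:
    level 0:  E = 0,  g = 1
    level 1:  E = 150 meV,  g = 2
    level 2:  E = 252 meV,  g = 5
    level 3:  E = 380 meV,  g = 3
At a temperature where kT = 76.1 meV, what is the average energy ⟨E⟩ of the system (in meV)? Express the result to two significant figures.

64 meV

Eᵢ/kT = 0, 1.971, 3.311, 4.993.
Z = Σ gᵢe^(−Eᵢ/kT) = 1·e^(−0) + 2·e^(−1.971) + 5·e^(−3.311) + 3·e^(−4.993) = 1.000 + 0.2786 + 0.1824 + 0.02036 = 1.481.
⟨E⟩ = Σ Eᵢ gᵢe^(−Eᵢ/kT) / Z = (0·1.000 + 150·0.2786 + 252·0.1824 + 380·0.02036) / 1.481 = 64 meV.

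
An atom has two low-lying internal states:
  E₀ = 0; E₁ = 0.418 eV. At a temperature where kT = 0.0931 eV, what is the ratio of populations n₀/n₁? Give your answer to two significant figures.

89

n₀/n₁ = exp[−(E₀−E₁)/kT] = exp(−(-0.418 eV)/(0.0931 eV)) = exp(4.490) = 89.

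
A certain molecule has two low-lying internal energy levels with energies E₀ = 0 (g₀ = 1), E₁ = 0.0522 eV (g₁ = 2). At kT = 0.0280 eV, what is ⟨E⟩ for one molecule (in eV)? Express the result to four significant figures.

0.01235 eV

Eᵢ/kT = 0, 1.86429.
Z = Σ gᵢe^(−Eᵢ/kT) = 1·e^(−0) + 2·e^(−1.86429) = 1.00000 + 0.310012 = 1.31001.
⟨E⟩ = Σ Eᵢ gᵢe^(−Eᵢ/kT) / Z = (0·1.00000 + 0.0522·0.310012) / 1.31001 = 0.01235 eV.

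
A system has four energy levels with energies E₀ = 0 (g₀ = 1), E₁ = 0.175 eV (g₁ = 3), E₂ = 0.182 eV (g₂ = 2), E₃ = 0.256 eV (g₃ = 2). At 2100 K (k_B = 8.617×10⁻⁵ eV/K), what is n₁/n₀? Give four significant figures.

k_BT = 8.617×10⁻⁵ × 2100 K = 0.180957 eV.
n₁/n₀ = (g₁/g₀) exp[−(E₁−E₀)/kT] = (3/1) × exp(−(0.175 eV)/(0.180957 eV)) = (3/1) × exp(-0.967081) = 1.141.

1.141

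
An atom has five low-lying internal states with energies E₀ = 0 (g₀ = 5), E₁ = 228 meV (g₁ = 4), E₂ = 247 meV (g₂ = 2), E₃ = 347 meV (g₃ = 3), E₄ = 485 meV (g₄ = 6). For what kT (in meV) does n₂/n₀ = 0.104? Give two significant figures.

180 meV

n₂/n₀ = (g₂/g₀) exp[−(E₂−E₀)/kT] = 0.104.
⇒ (E₂−E₀)/kT = ln((2/5)/0.104) = ln(3.846) = 1.347.
kT = 247 meV / 1.347 = 180 meV.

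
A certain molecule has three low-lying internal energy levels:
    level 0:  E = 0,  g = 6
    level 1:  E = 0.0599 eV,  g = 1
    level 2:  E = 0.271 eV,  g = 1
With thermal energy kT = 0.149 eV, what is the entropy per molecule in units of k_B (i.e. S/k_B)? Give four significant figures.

2.004

Eᵢ/kT = 0, 0.402013, 1.81879.
Z = Σ gᵢe^(−Eᵢ/kT) = 6·e^(−0) + 1·e^(−0.402013) + 1·e^(−1.81879) = 6.00000 + 0.668972 + 0.162222 = 6.83119.
⟨E⟩ = Σ EᵢPᵢ = 0.0123015 eV.
S/k_B = ln Z + ⟨E⟩/kT = ln(6.83119) + 0.0123015/0.149 = 1.92150 + 0.0825604 = 2.004.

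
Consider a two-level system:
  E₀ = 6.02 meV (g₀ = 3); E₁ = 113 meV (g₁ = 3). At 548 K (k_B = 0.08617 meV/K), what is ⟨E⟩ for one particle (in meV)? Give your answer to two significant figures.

16 meV

k_BT = 0.08617 × 548 K = 47.22 meV.
Eᵢ/kT = 0.1275, 2.393.
Z = Σ gᵢe^(−Eᵢ/kT) = 3·e^(−0.1275) + 3·e^(−2.393) = 2.641 + 0.2741 = 2.915.
⟨E⟩ = Σ Eᵢ gᵢe^(−Eᵢ/kT) / Z = (6.02·2.641 + 113·0.2741) / 2.915 = 16 meV.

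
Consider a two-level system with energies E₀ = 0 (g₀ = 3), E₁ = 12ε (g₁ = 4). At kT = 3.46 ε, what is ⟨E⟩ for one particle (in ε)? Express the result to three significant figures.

Eᵢ/kT = 0, 3.4682.
Z = Σ gᵢe^(−Eᵢ/kT) = 3·e^(−0) + 4·e^(−3.4682) = 3.0000 + 0.12469 = 3.1247.
⟨E⟩ = Σ Eᵢ gᵢe^(−Eᵢ/kT) / Z = (0·3.0000 + 12·0.12469) / 3.1247 = 0.479 ε.

0.479 ε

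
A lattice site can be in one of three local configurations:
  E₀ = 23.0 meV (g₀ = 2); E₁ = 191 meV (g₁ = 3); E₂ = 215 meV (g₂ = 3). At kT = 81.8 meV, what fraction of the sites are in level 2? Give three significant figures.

0.107

Eᵢ/kT = 0.28117, 2.3350, 2.6284.
Z = Σ gᵢe^(−Eᵢ/kT) = 2·e^(−0.28117) + 3·e^(−2.3350) + 3·e^(−2.6284) = 1.5098 + 0.29043 + 0.21658 = 2.0168.
P₂ = g₂ e^(−E₂/kT) / Z = 0.21658/2.0168 = 0.107.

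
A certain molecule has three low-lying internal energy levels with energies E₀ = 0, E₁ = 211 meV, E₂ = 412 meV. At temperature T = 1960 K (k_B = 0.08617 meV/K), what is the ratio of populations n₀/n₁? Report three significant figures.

k_BT = 0.08617 × 1960 K = 168.89 meV.
n₀/n₁ = exp[−(E₀−E₁)/kT] = exp(−(-211 meV)/(168.89 meV)) = exp(1.2493) = 3.49.

3.49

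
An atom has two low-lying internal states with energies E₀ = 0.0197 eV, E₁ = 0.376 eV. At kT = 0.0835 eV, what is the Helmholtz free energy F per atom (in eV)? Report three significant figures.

0.0185 eV

Eᵢ/kT = 0.23593, 4.5030.
Z = Σ e^(−Eᵢ/kT) = e^(−0.23593) + e^(−4.5030) = 0.78984 + 0.011076 = 0.80092.
F = −kT ln Z = −0.0835 × ln(0.80092) = −0.0835 × -0.22199 = 0.0185 eV.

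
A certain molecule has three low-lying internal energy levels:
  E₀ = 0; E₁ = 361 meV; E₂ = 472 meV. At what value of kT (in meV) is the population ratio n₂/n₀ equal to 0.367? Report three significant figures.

471 meV

n₂/n₀ = exp[−(E₂−E₀)/kT] = 0.367.
⇒ (E₂−E₀)/kT = ln(1/0.367) = ln(2.7248) = 1.0024.
kT = 472 meV / 1.0024 = 471 meV.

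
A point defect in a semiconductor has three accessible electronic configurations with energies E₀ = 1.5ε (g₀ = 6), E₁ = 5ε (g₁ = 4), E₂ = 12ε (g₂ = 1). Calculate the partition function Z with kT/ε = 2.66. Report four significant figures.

Eᵢ/kT = 0.563910, 1.87970, 4.51128.
Z = Σ gᵢe^(−Eᵢ/kT) = 6·e^(−0.563910) + 4·e^(−1.87970) + 1·e^(−4.51128) = 3.41388 + 0.610544 + 0.0109844 = 4.03541.

Z = 4.035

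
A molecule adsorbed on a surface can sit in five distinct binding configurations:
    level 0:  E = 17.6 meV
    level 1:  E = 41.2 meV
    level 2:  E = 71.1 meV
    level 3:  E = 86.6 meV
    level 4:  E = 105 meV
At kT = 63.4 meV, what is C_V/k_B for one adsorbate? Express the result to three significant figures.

Eᵢ/kT = 0.27760, 0.64984, 1.1215, 1.3659, 1.6562.
Z = Σ e^(−Eᵢ/kT) = e^(−0.27760) + e^(−0.64984) + e^(−1.1215) + e^(−1.3659) + e^(−1.6562) = 0.75760 + 0.52213 + 0.32579 + 0.25515 + 0.19086 = 2.0515.
⟨E⟩ = 48.816 meV, ⟨E²⟩ = 3307.6 meV².
C_V/k_B = (⟨E²⟩ − ⟨E⟩²)/(kT)² = (3307.6 − 2383.0)/4019.6 = 0.230.

0.230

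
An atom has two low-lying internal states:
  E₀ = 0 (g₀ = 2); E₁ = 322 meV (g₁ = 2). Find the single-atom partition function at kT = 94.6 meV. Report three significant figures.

Z = 2.07

Eᵢ/kT = 0, 3.4038.
Z = Σ gᵢe^(−Eᵢ/kT) = 2·e^(−0) + 2·e^(−3.4038) = 2.0000 + 0.066493 = 2.0665.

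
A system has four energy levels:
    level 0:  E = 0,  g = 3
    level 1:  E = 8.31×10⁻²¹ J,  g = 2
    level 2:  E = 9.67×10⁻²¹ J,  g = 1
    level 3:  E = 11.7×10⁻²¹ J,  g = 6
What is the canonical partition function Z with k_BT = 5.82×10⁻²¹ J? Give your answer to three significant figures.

Eᵢ/kT = 0, 1.4278, 1.6615, 2.0103.
Z = Σ gᵢe^(−Eᵢ/kT) = 3·e^(−0) + 2·e^(−1.4278) + 1·e^(−1.6615) + 6·e^(−2.0103) = 3.0000 + 0.47967 + 0.18985 + 0.80369 = 4.4732.

Z = 4.47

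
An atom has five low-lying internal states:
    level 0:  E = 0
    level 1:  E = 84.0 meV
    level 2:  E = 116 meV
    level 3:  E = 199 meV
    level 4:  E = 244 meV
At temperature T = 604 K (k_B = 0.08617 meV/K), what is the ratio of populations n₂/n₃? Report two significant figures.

k_BT = 0.08617 × 604 K = 52.05 meV.
n₂/n₃ = exp[−(E₂−E₃)/kT] = exp(−(-83 meV)/(52.05 meV)) = exp(1.595) = 4.9.

4.9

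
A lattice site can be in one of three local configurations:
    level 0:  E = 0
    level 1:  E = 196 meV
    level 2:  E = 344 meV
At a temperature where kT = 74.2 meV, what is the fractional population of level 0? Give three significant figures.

Eᵢ/kT = 0, 2.6415, 4.6361.
Z = Σ e^(−Eᵢ/kT) = e^(−0) + e^(−2.6415) + e^(−4.6361) = 1.0000 + 0.071254 + 0.0096954 = 1.0809.
P₀ = e^(−E₀/kT) / Z = 1.0000/1.0809 = 0.925.

0.925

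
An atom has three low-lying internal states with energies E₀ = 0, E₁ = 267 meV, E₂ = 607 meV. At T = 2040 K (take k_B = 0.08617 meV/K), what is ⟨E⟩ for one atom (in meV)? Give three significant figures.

k_BT = 0.08617 × 2040 K = 175.79 meV.
Eᵢ/kT = 0, 1.5189, 3.4530.
Z = Σ e^(−Eᵢ/kT) = e^(−0) + e^(−1.5189) + e^(−3.4530) = 1.0000 + 0.21895 + 0.031651 = 1.2506.
⟨E⟩ = Σ Eᵢ e^(−Eᵢ/kT) / Z = (0·1.0000 + 267·0.21895 + 607·0.031651) / 1.2506 = 62.1 meV.

62.1 meV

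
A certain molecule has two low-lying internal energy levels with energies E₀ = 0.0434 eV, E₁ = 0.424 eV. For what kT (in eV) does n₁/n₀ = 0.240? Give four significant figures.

0.2667 eV

n₁/n₀ = exp[−(E₁−E₀)/kT] = 0.240.
⇒ (E₁−E₀)/kT = ln(1/0.240) = ln(4.16667) = 1.42712.
kT = 0.3806 eV / 1.42712 = 0.2667 eV.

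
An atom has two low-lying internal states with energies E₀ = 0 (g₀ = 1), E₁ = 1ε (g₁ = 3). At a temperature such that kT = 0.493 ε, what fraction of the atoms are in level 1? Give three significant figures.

Eᵢ/kT = 0, 2.0284.
Z = Σ gᵢe^(−Eᵢ/kT) = 1·e^(−0) + 3·e^(−2.0284) = 1.0000 + 0.39464 = 1.3946.
P₁ = g₁ e^(−E₁/kT) / Z = 0.39464/1.3946 = 0.283.

0.283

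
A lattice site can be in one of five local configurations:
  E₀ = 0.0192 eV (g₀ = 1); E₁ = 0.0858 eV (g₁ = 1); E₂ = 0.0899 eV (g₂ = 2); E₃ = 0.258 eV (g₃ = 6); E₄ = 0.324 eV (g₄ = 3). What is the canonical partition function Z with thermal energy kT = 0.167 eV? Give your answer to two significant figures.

Eᵢ/kT = 0.1150, 0.5138, 0.5383, 1.545, 1.940.
Z = Σ gᵢe^(−Eᵢ/kT) = 1·e^(−0.1150) + 1·e^(−0.5138) + 2·e^(−0.5383) + 6·e^(−1.545) + 3·e^(−1.940) = 0.8914 + 0.5982 + 1.167 + 1.280 + 0.4311 = 4.368.

Z = 4.4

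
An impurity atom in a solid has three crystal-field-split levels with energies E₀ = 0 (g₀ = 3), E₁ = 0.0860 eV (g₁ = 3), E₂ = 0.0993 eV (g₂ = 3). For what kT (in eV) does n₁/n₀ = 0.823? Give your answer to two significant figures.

0.44 eV

n₁/n₀ = (g₁/g₀) exp[−(E₁−E₀)/kT] = 0.823.
⇒ (E₁−E₀)/kT = ln((3/3)/0.823) = ln(1.215) = 0.1947.
kT = 0.0860 eV / 0.1947 = 0.44 eV.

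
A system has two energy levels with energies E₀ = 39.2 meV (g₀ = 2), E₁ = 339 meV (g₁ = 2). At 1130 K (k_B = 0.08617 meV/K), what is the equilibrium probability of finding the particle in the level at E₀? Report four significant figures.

k_BT = 0.08617 × 1130 K = 97.3721 meV.
Eᵢ/kT = 0.402579, 3.48149.
Z = Σ gᵢe^(−Eᵢ/kT) = 2·e^(−0.402579) + 2·e^(−3.48149) = 1.33719 + 0.0615231 = 1.39871.
P₀ = g₀ e^(−E₀/kT) / Z = 1.33719/1.39871 = 0.9560.

0.9560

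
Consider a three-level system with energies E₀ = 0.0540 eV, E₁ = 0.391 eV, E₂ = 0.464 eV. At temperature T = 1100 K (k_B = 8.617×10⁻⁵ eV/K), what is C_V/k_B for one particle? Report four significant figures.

0.5610

k_BT = 8.617×10⁻⁵ × 1100 K = 0.0947870 eV.
Eᵢ/kT = 0.569698, 4.12504, 4.89519.
Z = Σ e^(−Eᵢ/kT) = e^(−0.569698) + e^(−4.12504) + e^(−4.89519) = 0.565696 + 0.0161628 + 0.00748249 = 0.589341.
⟨E⟩ = 0.0684478 eV, ⟨E²⟩ = 0.00972528 eV².
C_V/k_B = (⟨E²⟩ − ⟨E⟩²)/(kT)² = (0.00972528 − 0.00468510)/0.00898458 = 0.5610.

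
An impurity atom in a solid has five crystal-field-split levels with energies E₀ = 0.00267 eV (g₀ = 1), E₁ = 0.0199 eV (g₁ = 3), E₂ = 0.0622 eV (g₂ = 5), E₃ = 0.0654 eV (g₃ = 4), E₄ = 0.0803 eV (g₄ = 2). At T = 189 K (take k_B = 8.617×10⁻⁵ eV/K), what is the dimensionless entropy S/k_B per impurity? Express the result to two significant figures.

1.7

k_BT = 8.617×10⁻⁵ × 189 K = 0.01629 eV.
Eᵢ/kT = 0.1639, 1.222, 3.818, 4.015, 4.929.
Z = Σ gᵢe^(−Eᵢ/kT) = 1·e^(−0.1639) + 3·e^(−1.222) + 5·e^(−3.818) + 4·e^(−4.015) + 2·e^(−4.929) = 0.8488 + 0.8839 + 0.1099 + 0.07217 + 0.01447 = 1.929.
⟨E⟩ = Σ EᵢPᵢ = 0.01689 eV.
S/k_B = ln Z + ⟨E⟩/kT = ln(1.929) + 0.01689/0.01629 = 0.6570 + 1.037 = 1.7.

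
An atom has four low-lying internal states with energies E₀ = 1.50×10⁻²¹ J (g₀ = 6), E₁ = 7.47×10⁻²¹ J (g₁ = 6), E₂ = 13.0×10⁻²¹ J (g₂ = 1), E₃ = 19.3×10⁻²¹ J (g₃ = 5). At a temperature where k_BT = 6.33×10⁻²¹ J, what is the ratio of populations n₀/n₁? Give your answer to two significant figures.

2.6

n₀/n₁ = (g₀/g₁) exp[−(E₀−E₁)/kT] = (6/6) × exp(−(-5.97 ×10⁻²¹ J)/(6.33 ×10⁻²¹ J)) = (6/6) × exp(0.9431) = 2.6.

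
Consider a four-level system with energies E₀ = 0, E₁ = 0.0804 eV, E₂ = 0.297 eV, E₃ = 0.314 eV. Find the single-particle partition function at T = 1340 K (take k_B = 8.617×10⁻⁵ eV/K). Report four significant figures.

k_BT = 8.617×10⁻⁵ × 1340 K = 0.115468 eV.
Eᵢ/kT = 0, 0.696297, 2.57214, 2.71937.
Z = Σ e^(−Eᵢ/kT) = e^(−0) + e^(−0.696297) + e^(−2.57214) + e^(−2.71937) = 1.00000 + 0.498428 + 0.0763719 + 0.0659163 = 1.64072.

Z = 1.641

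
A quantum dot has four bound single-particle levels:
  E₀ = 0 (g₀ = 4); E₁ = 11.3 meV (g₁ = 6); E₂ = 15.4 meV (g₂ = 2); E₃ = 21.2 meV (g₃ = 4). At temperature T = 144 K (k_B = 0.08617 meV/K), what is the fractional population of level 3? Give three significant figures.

0.0939

k_BT = 0.08617 × 144 K = 12.408 meV.
Eᵢ/kT = 0, 0.91070, 1.2411, 1.7086.
Z = Σ gᵢe^(−Eᵢ/kT) = 4·e^(−0) + 6·e^(−0.91070) + 2·e^(−1.2411) + 4·e^(−1.7086) = 4.0000 + 2.4135 + 0.57813 + 0.72448 = 7.7161.
P₃ = g₃ e^(−E₃/kT) / Z = 0.72448/7.7161 = 0.0939.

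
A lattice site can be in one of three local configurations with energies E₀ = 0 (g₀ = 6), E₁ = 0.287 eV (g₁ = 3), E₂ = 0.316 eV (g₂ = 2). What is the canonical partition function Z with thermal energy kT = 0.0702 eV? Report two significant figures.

Z = 6.1

Eᵢ/kT = 0, 4.088, 4.501.
Z = Σ gᵢe^(−Eᵢ/kT) = 6·e^(−0) + 3·e^(−4.088) + 2·e^(−4.501) = 6.000 + 0.05032 + 0.02220 = 6.073.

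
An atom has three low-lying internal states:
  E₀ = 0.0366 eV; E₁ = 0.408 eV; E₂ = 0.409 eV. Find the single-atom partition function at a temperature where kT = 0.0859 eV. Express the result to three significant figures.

Z = 0.670

Eᵢ/kT = 0.42608, 4.7497, 4.7614.
Z = Σ e^(−Eᵢ/kT) = e^(−0.42608) + e^(−4.7497) + e^(−4.7614) = 0.65306 + 0.0086543 + 0.0085536 = 0.67027.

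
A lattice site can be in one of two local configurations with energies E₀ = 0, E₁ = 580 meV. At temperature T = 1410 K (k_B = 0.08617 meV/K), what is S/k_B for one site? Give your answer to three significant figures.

0.0484

k_BT = 0.08617 × 1410 K = 121.50 meV.
Eᵢ/kT = 0, 4.7737.
Z = Σ e^(−Eᵢ/kT) = e^(−0) + e^(−4.7737) = 1.0000 + 0.0084491 = 1.0084.
⟨E⟩ = Σ EᵢPᵢ = 4.8597 meV.
S/k_B = ln Z + ⟨E⟩/kT = ln(1.0084) + 4.8597/121.50 = 0.0083649 + 0.039998 = 0.0484.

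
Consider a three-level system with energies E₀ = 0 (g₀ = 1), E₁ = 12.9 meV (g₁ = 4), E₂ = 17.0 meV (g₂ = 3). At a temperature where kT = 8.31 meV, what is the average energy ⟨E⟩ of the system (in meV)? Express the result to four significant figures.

7.839 meV

Eᵢ/kT = 0, 1.55235, 2.04573.
Z = Σ gᵢe^(−Eᵢ/kT) = 1·e^(−0) + 4·e^(−1.55235) + 3·e^(−2.04573) = 1.00000 + 0.846999 + 0.387857 = 2.23486.
⟨E⟩ = Σ Eᵢ gᵢe^(−Eᵢ/kT) / Z = (0·1.00000 + 12.9·0.846999 + 17.0·0.387857) / 2.23486 = 7.839 meV.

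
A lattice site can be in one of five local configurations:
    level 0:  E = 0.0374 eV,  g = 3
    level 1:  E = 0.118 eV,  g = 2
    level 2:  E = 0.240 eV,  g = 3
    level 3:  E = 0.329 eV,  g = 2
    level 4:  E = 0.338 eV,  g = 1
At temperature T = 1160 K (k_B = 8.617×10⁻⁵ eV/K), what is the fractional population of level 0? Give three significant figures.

k_BT = 8.617×10⁻⁵ × 1160 K = 0.099957 eV.
Eᵢ/kT = 0.37416, 1.1805, 2.4010, 3.2914, 3.3815.
Z = Σ gᵢe^(−Eᵢ/kT) = 3·e^(−0.37416) + 2·e^(−1.1805) + 3·e^(−2.4010) + 2·e^(−3.2914) + 1·e^(−3.3815) = 2.0636 + 0.61425 + 0.27188 + 0.074403 + 0.033996 = 3.0581.
P₀ = g₀ e^(−E₀/kT) / Z = 2.0636/3.0581 = 0.675.

0.675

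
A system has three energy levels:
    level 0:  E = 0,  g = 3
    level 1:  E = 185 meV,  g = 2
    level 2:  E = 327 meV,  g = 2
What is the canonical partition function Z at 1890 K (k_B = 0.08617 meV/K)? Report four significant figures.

Z = 3.911

k_BT = 0.08617 × 1890 K = 162.861 meV.
Eᵢ/kT = 0, 1.13594, 2.00785.
Z = Σ gᵢe^(−Eᵢ/kT) = 3·e^(−0) + 2·e^(−1.13594) + 2·e^(−2.00785) = 3.00000 + 0.642240 + 0.268554 = 3.91079.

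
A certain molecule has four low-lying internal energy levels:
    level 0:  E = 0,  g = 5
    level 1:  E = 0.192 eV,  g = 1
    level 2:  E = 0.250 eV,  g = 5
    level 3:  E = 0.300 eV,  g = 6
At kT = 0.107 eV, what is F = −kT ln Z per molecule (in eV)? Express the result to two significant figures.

Eᵢ/kT = 0, 1.794, 2.336, 2.804.
Z = Σ gᵢe^(−Eᵢ/kT) = 5·e^(−0) + 1·e^(−1.794) + 5·e^(−2.336) + 6·e^(−2.804) = 5.000 + 0.1663 + 0.4836 + 0.3634 = 6.013.
F = −kT ln Z = −0.107 × ln(6.013) = −0.107 × 1.794 = -0.19 eV.

-0.19 eV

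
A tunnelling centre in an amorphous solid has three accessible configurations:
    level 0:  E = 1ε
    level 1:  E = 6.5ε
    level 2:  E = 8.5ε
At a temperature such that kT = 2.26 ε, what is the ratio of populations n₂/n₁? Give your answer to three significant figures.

n₂/n₁ = exp[−(E₂−E₁)/kT] = exp(−(2.0ε)/(2.26ε)) = exp(-0.88496) = 0.413.

0.413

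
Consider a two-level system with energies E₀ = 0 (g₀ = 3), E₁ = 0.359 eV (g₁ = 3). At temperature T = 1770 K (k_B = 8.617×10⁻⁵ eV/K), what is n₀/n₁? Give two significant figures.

k_BT = 8.617×10⁻⁵ × 1770 K = 0.1525 eV.
n₀/n₁ = (g₀/g₁) exp[−(E₀−E₁)/kT] = (3/3) × exp(−(-0.359 eV)/(0.1525 eV)) = (3/3) × exp(2.354) = 11.

11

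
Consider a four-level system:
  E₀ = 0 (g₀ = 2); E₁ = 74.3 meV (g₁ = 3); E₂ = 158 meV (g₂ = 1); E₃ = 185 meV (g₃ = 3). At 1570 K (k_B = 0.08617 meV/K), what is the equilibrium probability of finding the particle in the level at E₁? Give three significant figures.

0.360

k_BT = 0.08617 × 1570 K = 135.29 meV.
Eᵢ/kT = 0, 0.54919, 1.1679, 1.3674.
Z = Σ gᵢe^(−Eᵢ/kT) = 2·e^(−0) + 3·e^(−0.54919) + 1·e^(−1.1679) + 3·e^(−1.3674) = 2.0000 + 1.7323 + 0.31102 + 0.76431 = 4.8076.
P₁ = g₁ e^(−E₁/kT) / Z = 1.7323/4.8076 = 0.360.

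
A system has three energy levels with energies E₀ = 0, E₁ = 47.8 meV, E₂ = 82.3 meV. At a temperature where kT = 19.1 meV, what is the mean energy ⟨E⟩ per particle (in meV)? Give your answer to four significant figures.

Eᵢ/kT = 0, 2.50262, 4.30890.
Z = Σ e^(−Eᵢ/kT) = e^(−0) + e^(−2.50262) + e^(−4.30890) = 1.00000 + 0.0818702 + 0.0134483 = 1.09532.
⟨E⟩ = Σ Eᵢ e^(−Eᵢ/kT) / Z = (0·1.00000 + 47.8·0.0818702 + 82.3·0.0134483) / 1.09532 = 4.583 meV.

4.583 meV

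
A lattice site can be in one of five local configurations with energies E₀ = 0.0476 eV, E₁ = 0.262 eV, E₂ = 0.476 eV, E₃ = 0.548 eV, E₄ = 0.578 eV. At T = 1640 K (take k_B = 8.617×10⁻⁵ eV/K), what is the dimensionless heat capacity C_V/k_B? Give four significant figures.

k_BT = 8.617×10⁻⁵ × 1640 K = 0.141319 eV.
Eᵢ/kT = 0.336827, 1.85396, 3.36827, 3.87775, 4.09004.
Z = Σ e^(−Eᵢ/kT) = e^(−0.336827) + e^(−1.85396) + e^(−3.36827) + e^(−3.87775) + e^(−4.09004) = 0.714032 + 0.156616 + 0.0344492 + 0.0206973 + 0.0167386 = 0.942533.
⟨E⟩ = 0.119291 eV, ⟨E²⟩ = 0.0339315 eV².
C_V/k_B = (⟨E²⟩ − ⟨E⟩²)/(kT)² = (0.0339315 − 0.0142303)/0.0199711 = 0.9865.

0.9865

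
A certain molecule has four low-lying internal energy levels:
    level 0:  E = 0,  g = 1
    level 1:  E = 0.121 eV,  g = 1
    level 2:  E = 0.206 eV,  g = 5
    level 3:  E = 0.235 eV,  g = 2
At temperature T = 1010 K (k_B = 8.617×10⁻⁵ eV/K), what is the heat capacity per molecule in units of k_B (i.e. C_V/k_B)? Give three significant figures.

k_BT = 8.617×10⁻⁵ × 1010 K = 0.087032 eV.
Eᵢ/kT = 0, 1.3903, 2.3669, 2.7002.
Z = Σ gᵢe^(−Eᵢ/kT) = 1·e^(−0) + 1·e^(−1.3903) + 5·e^(−2.3669) + 2·e^(−2.7002) = 1.0000 + 0.24900 + 0.46885 + 0.13438 = 1.8522.
⟨E⟩ = 0.085461 eV, ⟨E²⟩ = 0.016717 eV².
C_V/k_B = (⟨E²⟩ − ⟨E⟩²)/(kT)² = (0.016717 − 0.0073036)/0.0075746 = 1.24.

1.24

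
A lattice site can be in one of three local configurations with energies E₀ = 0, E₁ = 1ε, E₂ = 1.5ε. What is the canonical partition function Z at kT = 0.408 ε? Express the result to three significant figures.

Z = 1.11

Eᵢ/kT = 0, 2.4510, 3.6765.
Z = Σ e^(−Eᵢ/kT) = e^(−0) + e^(−2.4510) + e^(−3.6765) = 1.0000 + 0.086207 + 0.025311 = 1.1115.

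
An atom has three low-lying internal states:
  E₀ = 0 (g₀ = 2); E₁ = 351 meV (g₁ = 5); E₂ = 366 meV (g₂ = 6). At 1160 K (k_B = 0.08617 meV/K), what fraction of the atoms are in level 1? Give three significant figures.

k_BT = 0.08617 × 1160 K = 99.957 meV.
Eᵢ/kT = 0, 3.5115, 3.6616.
Z = Σ gᵢe^(−Eᵢ/kT) = 2·e^(−0) + 5·e^(−3.5115) + 6·e^(−3.6616) = 2.0000 + 0.14926 + 0.15415 = 2.3034.
P₁ = g₁ e^(−E₁/kT) / Z = 0.14926/2.3034 = 0.0648.

0.0648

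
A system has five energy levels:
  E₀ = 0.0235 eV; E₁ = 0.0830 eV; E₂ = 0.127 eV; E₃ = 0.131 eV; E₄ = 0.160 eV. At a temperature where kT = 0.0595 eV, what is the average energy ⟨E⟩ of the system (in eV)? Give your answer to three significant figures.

0.0630 eV

Eᵢ/kT = 0.39496, 1.3950, 2.1345, 2.2017, 2.6891.
Z = Σ e^(−Eᵢ/kT) = e^(−0.39496) + e^(−1.3950) + e^(−2.1345) + e^(−2.2017) + e^(−2.6891) = 0.67371 + 0.24783 + 0.11830 + 0.11061 + 0.067942 = 1.2184.
⟨E⟩ = Σ Eᵢ e^(−Eᵢ/kT) / Z = (0.0235·0.67371 + 0.0830·0.24783 + 0.127·0.11830 + 0.131·0.11061 + 0.160·0.067942) / 1.2184 = 0.0630 eV.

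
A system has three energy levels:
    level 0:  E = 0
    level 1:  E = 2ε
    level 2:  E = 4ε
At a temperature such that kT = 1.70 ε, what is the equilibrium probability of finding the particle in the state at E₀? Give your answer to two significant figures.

Eᵢ/kT = 0, 1.176, 2.353.
Z = Σ e^(−Eᵢ/kT) = e^(−0) + e^(−1.176) + e^(−2.353) = 1.000 + 0.3085 + 0.09508 = 1.404.
P₀ = e^(−E₀/kT) / Z = 1.000/1.404 = 0.71.

0.71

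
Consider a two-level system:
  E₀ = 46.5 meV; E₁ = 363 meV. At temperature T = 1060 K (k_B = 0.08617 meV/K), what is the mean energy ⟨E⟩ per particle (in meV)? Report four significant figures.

k_BT = 0.08617 × 1060 K = 91.3402 meV.
Eᵢ/kT = 0.509086, 3.97415.
Z = Σ e^(−Eᵢ/kT) = e^(−0.509086) + e^(−3.97415) = 0.601045 + 0.0187953 = 0.619840.
⟨E⟩ = Σ Eᵢ e^(−Eᵢ/kT) / Z = (46.5·0.601045 + 363·0.0187953) / 0.619840 = 56.10 meV.

56.10 meV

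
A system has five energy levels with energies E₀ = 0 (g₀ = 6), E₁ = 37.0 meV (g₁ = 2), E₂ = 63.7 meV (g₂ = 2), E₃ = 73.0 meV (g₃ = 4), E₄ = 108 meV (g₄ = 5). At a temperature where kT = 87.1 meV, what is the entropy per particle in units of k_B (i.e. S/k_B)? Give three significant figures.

2.83

Eᵢ/kT = 0, 0.42480, 0.73134, 0.83812, 1.2400.
Z = Σ gᵢe^(−Eᵢ/kT) = 6·e^(−0) + 2·e^(−0.42480) + 2·e^(−0.73134) + 4·e^(−0.83812) + 5·e^(−1.2400) = 6.0000 + 1.3078 + 0.96253 + 1.7301 + 1.4469 = 11.447.
⟨E⟩ = Σ EᵢPᵢ = 34.268 meV.
S/k_B = ln Z + ⟨E⟩/kT = ln(11.447) + 34.268/87.1 = 2.4377 + 0.39343 = 2.83.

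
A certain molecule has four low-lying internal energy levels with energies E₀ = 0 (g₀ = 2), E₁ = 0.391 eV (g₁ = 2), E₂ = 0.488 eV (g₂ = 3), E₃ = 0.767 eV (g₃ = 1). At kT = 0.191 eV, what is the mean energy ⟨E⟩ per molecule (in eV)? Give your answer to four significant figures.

0.09107 eV

Eᵢ/kT = 0, 2.04712, 2.55497, 4.01571.
Z = Σ gᵢe^(−Eᵢ/kT) = 2·e^(−0) + 2·e^(−2.04712) + 3·e^(−2.55497) + 1·e^(−4.01571) = 2.00000 + 0.258212 + 0.233084 + 0.0180301 = 2.50933.
⟨E⟩ = Σ Eᵢ gᵢe^(−Eᵢ/kT) / Z = (0·2.00000 + 0.391·0.258212 + 0.488·0.233084 + 0.767·0.0180301) / 2.50933 = 0.09107 eV.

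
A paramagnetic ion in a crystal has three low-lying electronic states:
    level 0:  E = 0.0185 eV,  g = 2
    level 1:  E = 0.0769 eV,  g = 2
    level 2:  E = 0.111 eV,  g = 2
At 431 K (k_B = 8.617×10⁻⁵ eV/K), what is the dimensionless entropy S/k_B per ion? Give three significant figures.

k_BT = 8.617×10⁻⁵ × 431 K = 0.037139 eV.
Eᵢ/kT = 0.49813, 2.0706, 2.9888.
Z = Σ gᵢe^(−Eᵢ/kT) = 2·e^(−0.49813) + 2·e^(−2.0706) + 2·e^(−2.9888) = 1.2153 + 0.25222 + 0.10070 = 1.5682.
⟨E⟩ = Σ EᵢPᵢ = 0.033833 eV.
S/k_B = ln Z + ⟨E⟩/kT = ln(1.5682) + 0.033833/0.037139 = 0.44993 + 0.91098 = 1.36.

1.36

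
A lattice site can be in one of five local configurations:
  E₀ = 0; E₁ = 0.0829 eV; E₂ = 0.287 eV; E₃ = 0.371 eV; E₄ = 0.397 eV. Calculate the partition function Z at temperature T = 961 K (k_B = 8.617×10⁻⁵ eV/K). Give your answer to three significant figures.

Z = 1.42

k_BT = 8.617×10⁻⁵ × 961 K = 0.082809 eV.
Eᵢ/kT = 0, 1.0011, 3.4658, 4.4802, 4.7942.
Z = Σ e^(−Eᵢ/kT) = e^(−0) + e^(−1.0011) + e^(−3.4658) + e^(−4.4802) + e^(−4.7942) = 1.0000 + 0.36747 + 0.031248 + 0.011331 + 0.0082776 = 1.4183.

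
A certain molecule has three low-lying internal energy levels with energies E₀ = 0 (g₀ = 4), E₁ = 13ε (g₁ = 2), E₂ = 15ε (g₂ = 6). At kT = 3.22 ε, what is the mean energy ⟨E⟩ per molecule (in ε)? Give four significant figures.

0.3206 ε

Eᵢ/kT = 0, 4.03727, 4.65839.
Z = Σ gᵢe^(−Eᵢ/kT) = 4·e^(−0) + 2·e^(−4.03727) + 6·e^(−4.65839) = 4.00000 + 0.0352912 + 0.0568903 = 4.09218.
⟨E⟩ = Σ Eᵢ gᵢe^(−Eᵢ/kT) / Z = (0·4.00000 + 13·0.0352912 + 15·0.0568903) / 4.09218 = 0.3206 ε.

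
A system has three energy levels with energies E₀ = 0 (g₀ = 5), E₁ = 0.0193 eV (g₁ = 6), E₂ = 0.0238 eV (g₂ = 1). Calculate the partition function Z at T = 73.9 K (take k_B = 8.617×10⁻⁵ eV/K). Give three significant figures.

k_BT = 8.617×10⁻⁵ × 73.9 K = 0.0063680 eV.
Eᵢ/kT = 0, 3.0308, 3.7374.
Z = Σ gᵢe^(−Eᵢ/kT) = 5·e^(−0) + 6·e^(−3.0308) + 1·e^(−3.7374) = 5.0000 + 0.28966 + 0.023816 = 5.3135.

Z = 5.31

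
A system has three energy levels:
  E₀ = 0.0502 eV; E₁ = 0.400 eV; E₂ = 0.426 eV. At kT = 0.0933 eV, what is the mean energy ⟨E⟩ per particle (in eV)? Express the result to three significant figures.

Eᵢ/kT = 0.53805, 4.2872, 4.5659.
Z = Σ e^(−Eᵢ/kT) = e^(−0.53805) + e^(−4.2872) + e^(−4.5659) = 0.58389 + 0.013743 + 0.010401 = 0.60803.
⟨E⟩ = Σ Eᵢ e^(−Eᵢ/kT) / Z = (0.0502·0.58389 + 0.400·0.013743 + 0.426·0.010401) / 0.60803 = 0.0645 eV.

0.0645 eV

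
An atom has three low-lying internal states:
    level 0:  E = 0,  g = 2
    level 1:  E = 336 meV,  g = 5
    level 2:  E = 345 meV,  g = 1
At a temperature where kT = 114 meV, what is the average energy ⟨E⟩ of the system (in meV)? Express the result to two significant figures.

Eᵢ/kT = 0, 2.947, 3.026.
Z = Σ gᵢe^(−Eᵢ/kT) = 2·e^(−0) + 5·e^(−2.947) + 1·e^(−3.026) = 2.000 + 0.2625 + 0.04851 = 2.311.
⟨E⟩ = Σ Eᵢ gᵢe^(−Eᵢ/kT) / Z = (0·2.000 + 336·0.2625 + 345·0.04851) / 2.311 = 45 meV.

45 meV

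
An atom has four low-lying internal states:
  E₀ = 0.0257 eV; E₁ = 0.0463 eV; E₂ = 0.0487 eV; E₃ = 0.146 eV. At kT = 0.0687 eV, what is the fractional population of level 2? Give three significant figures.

0.272

Eᵢ/kT = 0.37409, 0.67394, 0.70888, 2.1252.
Z = Σ e^(−Eᵢ/kT) = e^(−0.37409) + e^(−0.67394) + e^(−0.70888) + e^(−2.1252) = 0.68791 + 0.50970 + 0.49220 + 0.11941 = 1.8092.
P₂ = e^(−E₂/kT) / Z = 0.49220/1.8092 = 0.272.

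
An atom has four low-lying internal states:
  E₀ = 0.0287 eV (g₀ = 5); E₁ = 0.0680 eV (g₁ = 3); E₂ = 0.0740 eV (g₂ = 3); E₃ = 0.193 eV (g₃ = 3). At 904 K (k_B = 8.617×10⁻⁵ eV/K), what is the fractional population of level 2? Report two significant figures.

k_BT = 8.617×10⁻⁵ × 904 K = 0.07790 eV.
Eᵢ/kT = 0.3684, 0.8729, 0.9499, 2.478.
Z = Σ gᵢe^(−Eᵢ/kT) = 5·e^(−0.3684) + 3·e^(−0.8729) + 3·e^(−0.9499) + 3·e^(−2.478) = 3.459 + 1.253 + 1.160 + 0.2517 = 6.124.
P₂ = g₂ e^(−E₂/kT) / Z = 1.160/6.124 = 0.19.

0.19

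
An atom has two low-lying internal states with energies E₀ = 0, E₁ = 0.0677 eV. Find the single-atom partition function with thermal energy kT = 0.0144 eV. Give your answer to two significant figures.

Z = 1.0

Eᵢ/kT = 0, 4.701.
Z = Σ e^(−Eᵢ/kT) = e^(−0) + e^(−4.701) = 1.000 + 0.009086 = 1.009.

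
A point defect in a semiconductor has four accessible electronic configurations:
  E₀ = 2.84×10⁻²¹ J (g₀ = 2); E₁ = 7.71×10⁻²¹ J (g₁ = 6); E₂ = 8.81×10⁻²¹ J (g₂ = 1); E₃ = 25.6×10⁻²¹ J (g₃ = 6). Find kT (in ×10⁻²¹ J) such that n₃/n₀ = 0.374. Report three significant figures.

n₃/n₀ = (g₃/g₀) exp[−(E₃−E₀)/kT] = 0.374.
⇒ (E₃−E₀)/kT = ln((6/2)/0.374) = ln(8.0214) = 2.0821.
kT = 22.76 ×10⁻²¹ J / 2.0821 = 10.9 ×10⁻²¹ J.

10.9 ×10⁻²¹ J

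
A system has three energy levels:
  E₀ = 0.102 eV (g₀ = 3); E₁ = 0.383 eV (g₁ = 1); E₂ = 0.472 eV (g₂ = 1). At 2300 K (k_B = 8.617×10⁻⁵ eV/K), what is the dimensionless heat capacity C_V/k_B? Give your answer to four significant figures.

k_BT = 8.617×10⁻⁵ × 2300 K = 0.198191 eV.
Eᵢ/kT = 0.514655, 1.93248, 2.38154.
Z = Σ gᵢe^(−Eᵢ/kT) = 3·e^(−0.514655) + 1·e^(−1.93248) + 1·e^(−2.38154) = 1.79312 + 0.144789 + 0.0924082 = 2.03032.
⟨E⟩ = 0.138879 eV, ⟨E²⟩ = 0.0297892 eV².
C_V/k_B = (⟨E²⟩ − ⟨E⟩²)/(kT)² = (0.0297892 − 0.0192874)/0.0392797 = 0.2674.

0.2674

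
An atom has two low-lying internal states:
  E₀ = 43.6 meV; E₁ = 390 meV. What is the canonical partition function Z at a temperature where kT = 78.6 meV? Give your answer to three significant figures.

Eᵢ/kT = 0.55471, 4.9618.
Z = Σ e^(−Eᵢ/kT) = e^(−0.55471) + e^(−4.9618) = 0.57424 + 0.0070003 = 0.58124.

Z = 0.581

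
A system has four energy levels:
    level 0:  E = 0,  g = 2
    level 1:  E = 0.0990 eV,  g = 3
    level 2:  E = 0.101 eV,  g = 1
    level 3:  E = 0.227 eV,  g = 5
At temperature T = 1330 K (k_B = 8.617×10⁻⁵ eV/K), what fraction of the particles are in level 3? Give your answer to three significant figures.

0.158

k_BT = 8.617×10⁻⁵ × 1330 K = 0.11461 eV.
Eᵢ/kT = 0, 0.86380, 0.88125, 1.9806.
Z = Σ gᵢe^(−Eᵢ/kT) = 2·e^(−0) + 3·e^(−0.86380) + 1·e^(−0.88125) + 5·e^(−1.9806) = 2.0000 + 1.2647 + 0.41426 + 0.68993 = 4.3689.
P₃ = g₃ e^(−E₃/kT) / Z = 0.68993/4.3689 = 0.158.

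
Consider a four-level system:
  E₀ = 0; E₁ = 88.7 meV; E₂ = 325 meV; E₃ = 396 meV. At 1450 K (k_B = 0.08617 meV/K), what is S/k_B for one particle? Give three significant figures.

k_BT = 0.08617 × 1450 K = 124.95 meV.
Eᵢ/kT = 0, 0.70988, 2.6010, 3.1693.
Z = Σ e^(−Eᵢ/kT) = e^(−0) + e^(−0.70988) + e^(−2.6010) + e^(−3.1693) = 1.0000 + 0.49170 + 0.074199 + 0.042033 = 1.6079.
⟨E⟩ = Σ EᵢPᵢ = 52.474 meV.
S/k_B = ln Z + ⟨E⟩/kT = ln(1.6079) + 52.474/124.95 = 0.47493 + 0.41996 = 0.895.

0.895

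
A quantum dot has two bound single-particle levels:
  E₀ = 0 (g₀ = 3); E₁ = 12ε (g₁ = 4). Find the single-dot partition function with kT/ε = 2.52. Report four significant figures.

Z = 3.034

Eᵢ/kT = 0, 4.76190.
Z = Σ gᵢe^(−Eᵢ/kT) = 3·e^(−0) + 4·e^(−4.76190) = 3.00000 + 0.0341974 = 3.03420.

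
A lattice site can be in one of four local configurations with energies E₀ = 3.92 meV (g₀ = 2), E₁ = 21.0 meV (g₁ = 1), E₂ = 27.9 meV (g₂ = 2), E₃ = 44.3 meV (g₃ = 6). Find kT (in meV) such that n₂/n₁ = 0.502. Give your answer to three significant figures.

4.99 meV

n₂/n₁ = (g₂/g₁) exp[−(E₂−E₁)/kT] = 0.502.
⇒ (E₂−E₁)/kT = ln((2/1)/0.502) = ln(3.9841) = 1.3823.
kT = 6.9 meV / 1.3823 = 4.99 meV.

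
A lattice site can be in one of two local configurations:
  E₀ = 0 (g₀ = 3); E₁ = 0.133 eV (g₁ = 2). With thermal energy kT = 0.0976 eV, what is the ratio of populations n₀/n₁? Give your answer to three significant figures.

5.86

n₀/n₁ = (g₀/g₁) exp[−(E₀−E₁)/kT] = (3/2) × exp(−(-0.133 eV)/(0.0976 eV)) = (3/2) × exp(1.3627) = 5.86.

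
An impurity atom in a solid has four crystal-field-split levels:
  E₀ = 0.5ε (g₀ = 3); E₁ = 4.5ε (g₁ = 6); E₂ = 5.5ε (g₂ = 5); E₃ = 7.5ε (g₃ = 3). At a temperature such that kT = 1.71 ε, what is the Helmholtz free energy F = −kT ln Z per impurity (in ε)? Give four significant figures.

Eᵢ/kT = 0.292398, 2.63158, 3.21637, 4.38596.
Z = Σ gᵢe^(−Eᵢ/kT) = 3·e^(−0.292398) + 6·e^(−2.63158) + 5·e^(−3.21637) + 3·e^(−4.38596) = 2.23941 + 0.431788 + 0.200502 + 0.0373528 = 2.90905.
F = −kT ln Z = −1.71 × ln(2.90905) = −1.71 × 1.06783 = -1.826 ε.

-1.826 ε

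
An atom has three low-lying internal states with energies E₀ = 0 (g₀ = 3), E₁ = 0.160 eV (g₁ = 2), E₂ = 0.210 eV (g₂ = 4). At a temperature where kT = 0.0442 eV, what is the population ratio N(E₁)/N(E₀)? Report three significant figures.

n₁/n₀ = (g₁/g₀) exp[−(E₁−E₀)/kT] = (2/3) × exp(−(0.160 eV)/(0.0442 eV)) = (2/3) × exp(-3.6199) = 0.0179.

0.0179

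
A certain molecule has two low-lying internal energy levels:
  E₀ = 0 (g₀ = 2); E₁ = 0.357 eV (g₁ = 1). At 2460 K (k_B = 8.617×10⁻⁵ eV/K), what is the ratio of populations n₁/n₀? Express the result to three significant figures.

k_BT = 8.617×10⁻⁵ × 2460 K = 0.21198 eV.
n₁/n₀ = (g₁/g₀) exp[−(E₁−E₀)/kT] = (1/2) × exp(−(0.357 eV)/(0.21198 eV)) = (1/2) × exp(-1.6841) = 0.0928.

0.0928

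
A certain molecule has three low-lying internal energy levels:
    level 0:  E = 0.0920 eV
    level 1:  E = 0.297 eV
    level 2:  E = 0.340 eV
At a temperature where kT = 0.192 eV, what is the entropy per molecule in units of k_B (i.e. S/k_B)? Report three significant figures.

Eᵢ/kT = 0.47917, 1.5469, 1.7708.
Z = Σ e^(−Eᵢ/kT) = e^(−0.47917) + e^(−1.5469) + e^(−1.7708) = 0.61930 + 0.21291 + 0.17020 = 1.0024.
⟨E⟩ = Σ EᵢPᵢ = 0.17765 eV.
S/k_B = ln Z + ⟨E⟩/kT = ln(1.0024) + 0.17765/0.192 = 0.0023971 + 0.92526 = 0.928.

0.928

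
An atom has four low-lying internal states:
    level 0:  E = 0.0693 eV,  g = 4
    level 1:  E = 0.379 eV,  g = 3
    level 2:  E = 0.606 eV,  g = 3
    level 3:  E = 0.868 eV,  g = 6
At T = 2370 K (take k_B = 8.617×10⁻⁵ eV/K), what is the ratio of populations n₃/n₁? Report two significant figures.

0.18

k_BT = 8.617×10⁻⁵ × 2370 K = 0.2042 eV.
n₃/n₁ = (g₃/g₁) exp[−(E₃−E₁)/kT] = (6/3) × exp(−(0.489 eV)/(0.2042 eV)) = (6/3) × exp(-2.395) = 0.18.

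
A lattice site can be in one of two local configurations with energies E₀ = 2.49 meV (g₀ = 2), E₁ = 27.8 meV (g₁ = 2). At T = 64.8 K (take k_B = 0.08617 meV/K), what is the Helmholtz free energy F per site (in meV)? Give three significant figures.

k_BT = 0.08617 × 64.8 K = 5.5838 meV.
Eᵢ/kT = 0.44593, 4.9787.
Z = Σ gᵢe^(−Eᵢ/kT) = 2·e^(−0.44593) + 2·e^(−4.9787) = 1.2805 + 0.013766 = 1.2943.
F = −kT ln Z = −5.5838 × ln(1.2943) = −5.5838 × 0.25797 = -1.44 meV.

-1.44 meV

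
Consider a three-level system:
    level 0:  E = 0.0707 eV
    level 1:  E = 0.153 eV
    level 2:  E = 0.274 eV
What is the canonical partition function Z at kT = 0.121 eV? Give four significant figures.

Eᵢ/kT = 0.584298, 1.26446, 2.26446.
Z = Σ e^(−Eᵢ/kT) = e^(−0.584298) + e^(−1.26446) + e^(−2.26446) = 0.557497 + 0.282392 + 0.103886 = 0.943775.

Z = 0.9438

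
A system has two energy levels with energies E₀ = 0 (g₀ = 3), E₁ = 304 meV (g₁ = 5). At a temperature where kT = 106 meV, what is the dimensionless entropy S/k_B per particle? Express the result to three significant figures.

Eᵢ/kT = 0, 2.8679.
Z = Σ gᵢe^(−Eᵢ/kT) = 3·e^(−0) + 5·e^(−2.8679) = 3.0000 + 0.28409 = 3.2841.
⟨E⟩ = Σ EᵢPᵢ = 26.297 meV.
S/k_B = ln Z + ⟨E⟩/kT = ln(3.2841) + 26.297/106 = 1.1891 + 0.24808 = 1.44.

1.44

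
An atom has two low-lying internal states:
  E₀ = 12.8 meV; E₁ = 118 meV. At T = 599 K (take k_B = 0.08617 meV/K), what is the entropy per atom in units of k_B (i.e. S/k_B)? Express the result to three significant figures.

k_BT = 0.08617 × 599 K = 51.616 meV.
Eᵢ/kT = 0.24799, 2.2861.
Z = Σ e^(−Eᵢ/kT) = e^(−0.24799) + e^(−2.2861) = 0.78037 + 0.10166 = 0.88203.
⟨E⟩ = Σ EᵢPᵢ = 24.925 meV.
S/k_B = ln Z + ⟨E⟩/kT = ln(0.88203) + 24.925/51.616 = -0.12553 + 0.48289 = 0.357.

0.357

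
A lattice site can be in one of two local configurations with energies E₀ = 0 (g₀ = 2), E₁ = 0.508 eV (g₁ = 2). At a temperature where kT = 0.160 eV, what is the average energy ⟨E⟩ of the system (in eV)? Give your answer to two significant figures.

Eᵢ/kT = 0, 3.175.
Z = Σ gᵢe^(−Eᵢ/kT) = 2·e^(−0) + 2·e^(−3.175) = 2.000 + 0.08359 = 2.084.
⟨E⟩ = Σ Eᵢ gᵢe^(−Eᵢ/kT) / Z = (0·2.000 + 0.508·0.08359) / 2.084 = 0.020 eV.

0.020 eV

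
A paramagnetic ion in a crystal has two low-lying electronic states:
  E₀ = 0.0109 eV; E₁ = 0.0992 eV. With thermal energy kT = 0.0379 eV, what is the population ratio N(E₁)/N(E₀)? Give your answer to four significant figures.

n₁/n₀ = exp[−(E₁−E₀)/kT] = exp(−(0.0883 eV)/(0.0379 eV)) = exp(-2.32982) = 0.09731.

0.09731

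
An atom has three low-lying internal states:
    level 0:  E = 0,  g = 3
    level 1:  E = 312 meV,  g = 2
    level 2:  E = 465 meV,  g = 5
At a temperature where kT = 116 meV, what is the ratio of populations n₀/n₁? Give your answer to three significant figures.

n₀/n₁ = (g₀/g₁) exp[−(E₀−E₁)/kT] = (3/2) × exp(−(-312 meV)/(116 meV)) = (3/2) × exp(2.6897) = 22.1.

22.1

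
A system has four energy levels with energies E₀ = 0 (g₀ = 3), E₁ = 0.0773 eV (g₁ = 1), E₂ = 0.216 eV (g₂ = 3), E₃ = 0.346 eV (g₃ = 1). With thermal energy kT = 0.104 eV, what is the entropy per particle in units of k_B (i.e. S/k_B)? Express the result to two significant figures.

1.7

Eᵢ/kT = 0, 0.7433, 2.077, 3.327.
Z = Σ gᵢe^(−Eᵢ/kT) = 3·e^(−0) + 1·e^(−0.7433) + 3·e^(−2.077) + 1·e^(−3.327) = 3.000 + 0.4755 + 0.3759 + 0.03590 = 3.887.
⟨E⟩ = Σ EᵢPᵢ = 0.03354 eV.
S/k_B = ln Z + ⟨E⟩/kT = ln(3.887) + 0.03354/0.104 = 1.358 + 0.3225 = 1.7.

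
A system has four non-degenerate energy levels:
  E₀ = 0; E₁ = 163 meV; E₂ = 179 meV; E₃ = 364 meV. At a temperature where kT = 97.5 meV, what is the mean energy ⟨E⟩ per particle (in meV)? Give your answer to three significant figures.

49.5 meV

Eᵢ/kT = 0, 1.6718, 1.8359, 3.7333.
Z = Σ e^(−Eᵢ/kT) = e^(−0) + e^(−1.6718) + e^(−1.8359) + e^(−3.7333) = 1.0000 + 0.18791 + 0.15947 + 0.023914 = 1.3713.
⟨E⟩ = Σ Eᵢ e^(−Eᵢ/kT) / Z = (0·1.0000 + 163·0.18791 + 179·0.15947 + 364·0.023914) / 1.3713 = 49.5 meV.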